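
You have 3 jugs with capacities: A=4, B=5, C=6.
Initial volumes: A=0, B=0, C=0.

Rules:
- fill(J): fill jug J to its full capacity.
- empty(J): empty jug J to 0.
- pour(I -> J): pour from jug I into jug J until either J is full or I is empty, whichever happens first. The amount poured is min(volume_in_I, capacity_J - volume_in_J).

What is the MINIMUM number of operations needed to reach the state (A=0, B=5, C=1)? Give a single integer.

BFS from (A=0, B=0, C=0). One shortest path:
  1. fill(C) -> (A=0 B=0 C=6)
  2. pour(C -> B) -> (A=0 B=5 C=1)
Reached target in 2 moves.

Answer: 2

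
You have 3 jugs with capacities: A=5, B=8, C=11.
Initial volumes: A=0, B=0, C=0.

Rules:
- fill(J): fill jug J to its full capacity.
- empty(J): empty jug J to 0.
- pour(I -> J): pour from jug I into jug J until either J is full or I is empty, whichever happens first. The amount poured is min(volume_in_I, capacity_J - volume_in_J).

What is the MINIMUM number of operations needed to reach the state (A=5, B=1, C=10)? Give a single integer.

BFS from (A=0, B=0, C=0). One shortest path:
  1. fill(C) -> (A=0 B=0 C=11)
  2. pour(C -> A) -> (A=5 B=0 C=6)
  3. pour(C -> B) -> (A=5 B=6 C=0)
  4. pour(A -> C) -> (A=0 B=6 C=5)
  5. fill(A) -> (A=5 B=6 C=5)
  6. pour(A -> C) -> (A=0 B=6 C=10)
  7. pour(B -> A) -> (A=5 B=1 C=10)
Reached target in 7 moves.

Answer: 7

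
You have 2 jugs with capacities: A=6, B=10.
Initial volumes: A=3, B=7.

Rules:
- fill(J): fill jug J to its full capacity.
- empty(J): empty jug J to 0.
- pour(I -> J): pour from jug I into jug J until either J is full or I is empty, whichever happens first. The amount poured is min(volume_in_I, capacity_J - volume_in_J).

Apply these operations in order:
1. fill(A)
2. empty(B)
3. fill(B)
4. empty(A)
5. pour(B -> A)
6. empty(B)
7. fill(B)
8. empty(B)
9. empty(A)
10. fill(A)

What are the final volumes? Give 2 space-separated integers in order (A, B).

Step 1: fill(A) -> (A=6 B=7)
Step 2: empty(B) -> (A=6 B=0)
Step 3: fill(B) -> (A=6 B=10)
Step 4: empty(A) -> (A=0 B=10)
Step 5: pour(B -> A) -> (A=6 B=4)
Step 6: empty(B) -> (A=6 B=0)
Step 7: fill(B) -> (A=6 B=10)
Step 8: empty(B) -> (A=6 B=0)
Step 9: empty(A) -> (A=0 B=0)
Step 10: fill(A) -> (A=6 B=0)

Answer: 6 0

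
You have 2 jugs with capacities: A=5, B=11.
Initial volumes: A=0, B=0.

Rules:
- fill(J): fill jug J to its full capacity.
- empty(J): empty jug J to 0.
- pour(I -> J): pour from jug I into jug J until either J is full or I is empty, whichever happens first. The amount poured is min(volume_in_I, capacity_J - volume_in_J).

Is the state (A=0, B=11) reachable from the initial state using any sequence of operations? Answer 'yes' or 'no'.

Answer: yes

Derivation:
BFS from (A=0, B=0):
  1. fill(B) -> (A=0 B=11)
Target reached → yes.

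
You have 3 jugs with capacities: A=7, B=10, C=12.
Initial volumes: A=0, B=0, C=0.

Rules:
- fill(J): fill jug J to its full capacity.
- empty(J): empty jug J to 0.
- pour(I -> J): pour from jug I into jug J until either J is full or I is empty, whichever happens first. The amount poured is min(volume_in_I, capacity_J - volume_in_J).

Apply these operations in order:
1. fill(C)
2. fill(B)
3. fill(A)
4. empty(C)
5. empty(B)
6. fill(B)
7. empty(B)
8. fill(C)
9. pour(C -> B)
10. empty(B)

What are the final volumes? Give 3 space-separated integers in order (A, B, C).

Step 1: fill(C) -> (A=0 B=0 C=12)
Step 2: fill(B) -> (A=0 B=10 C=12)
Step 3: fill(A) -> (A=7 B=10 C=12)
Step 4: empty(C) -> (A=7 B=10 C=0)
Step 5: empty(B) -> (A=7 B=0 C=0)
Step 6: fill(B) -> (A=7 B=10 C=0)
Step 7: empty(B) -> (A=7 B=0 C=0)
Step 8: fill(C) -> (A=7 B=0 C=12)
Step 9: pour(C -> B) -> (A=7 B=10 C=2)
Step 10: empty(B) -> (A=7 B=0 C=2)

Answer: 7 0 2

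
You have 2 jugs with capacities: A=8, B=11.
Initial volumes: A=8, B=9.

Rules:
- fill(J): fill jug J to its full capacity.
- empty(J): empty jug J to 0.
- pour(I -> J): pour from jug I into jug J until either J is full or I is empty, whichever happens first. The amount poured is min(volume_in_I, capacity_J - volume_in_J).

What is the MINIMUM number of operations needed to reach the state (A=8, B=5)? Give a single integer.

Answer: 7

Derivation:
BFS from (A=8, B=9). One shortest path:
  1. empty(B) -> (A=8 B=0)
  2. pour(A -> B) -> (A=0 B=8)
  3. fill(A) -> (A=8 B=8)
  4. pour(A -> B) -> (A=5 B=11)
  5. empty(B) -> (A=5 B=0)
  6. pour(A -> B) -> (A=0 B=5)
  7. fill(A) -> (A=8 B=5)
Reached target in 7 moves.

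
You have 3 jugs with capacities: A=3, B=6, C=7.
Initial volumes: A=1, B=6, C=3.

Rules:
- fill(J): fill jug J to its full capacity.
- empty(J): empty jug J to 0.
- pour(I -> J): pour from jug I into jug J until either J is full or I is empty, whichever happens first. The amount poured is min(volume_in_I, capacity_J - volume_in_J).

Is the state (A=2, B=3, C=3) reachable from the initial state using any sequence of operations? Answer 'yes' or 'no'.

Answer: no

Derivation:
BFS explored all 164 reachable states.
Reachable set includes: (0,0,0), (0,0,1), (0,0,2), (0,0,3), (0,0,4), (0,0,5), (0,0,6), (0,0,7), (0,1,0), (0,1,1), (0,1,2), (0,1,3) ...
Target (A=2, B=3, C=3) not in reachable set → no.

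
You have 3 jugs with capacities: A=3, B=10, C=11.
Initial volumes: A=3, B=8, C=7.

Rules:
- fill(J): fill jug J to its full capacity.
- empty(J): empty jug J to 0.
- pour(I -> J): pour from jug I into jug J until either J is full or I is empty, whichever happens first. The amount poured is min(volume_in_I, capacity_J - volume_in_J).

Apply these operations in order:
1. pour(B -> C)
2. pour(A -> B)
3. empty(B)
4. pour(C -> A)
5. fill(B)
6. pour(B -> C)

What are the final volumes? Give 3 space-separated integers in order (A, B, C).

Step 1: pour(B -> C) -> (A=3 B=4 C=11)
Step 2: pour(A -> B) -> (A=0 B=7 C=11)
Step 3: empty(B) -> (A=0 B=0 C=11)
Step 4: pour(C -> A) -> (A=3 B=0 C=8)
Step 5: fill(B) -> (A=3 B=10 C=8)
Step 6: pour(B -> C) -> (A=3 B=7 C=11)

Answer: 3 7 11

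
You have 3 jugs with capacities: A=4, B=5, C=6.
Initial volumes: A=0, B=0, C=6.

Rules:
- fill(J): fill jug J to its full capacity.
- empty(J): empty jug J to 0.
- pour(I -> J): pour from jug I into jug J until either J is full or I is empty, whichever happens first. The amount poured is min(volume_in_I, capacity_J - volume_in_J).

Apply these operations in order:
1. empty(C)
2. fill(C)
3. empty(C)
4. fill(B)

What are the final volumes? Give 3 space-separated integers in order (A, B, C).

Step 1: empty(C) -> (A=0 B=0 C=0)
Step 2: fill(C) -> (A=0 B=0 C=6)
Step 3: empty(C) -> (A=0 B=0 C=0)
Step 4: fill(B) -> (A=0 B=5 C=0)

Answer: 0 5 0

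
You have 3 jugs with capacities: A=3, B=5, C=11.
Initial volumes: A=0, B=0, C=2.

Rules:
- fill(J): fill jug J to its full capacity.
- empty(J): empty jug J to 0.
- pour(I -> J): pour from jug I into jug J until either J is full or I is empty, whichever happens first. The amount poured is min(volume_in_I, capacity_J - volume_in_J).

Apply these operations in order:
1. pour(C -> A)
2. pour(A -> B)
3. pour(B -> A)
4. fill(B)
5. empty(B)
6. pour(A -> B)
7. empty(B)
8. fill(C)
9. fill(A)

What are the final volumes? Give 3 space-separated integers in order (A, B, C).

Answer: 3 0 11

Derivation:
Step 1: pour(C -> A) -> (A=2 B=0 C=0)
Step 2: pour(A -> B) -> (A=0 B=2 C=0)
Step 3: pour(B -> A) -> (A=2 B=0 C=0)
Step 4: fill(B) -> (A=2 B=5 C=0)
Step 5: empty(B) -> (A=2 B=0 C=0)
Step 6: pour(A -> B) -> (A=0 B=2 C=0)
Step 7: empty(B) -> (A=0 B=0 C=0)
Step 8: fill(C) -> (A=0 B=0 C=11)
Step 9: fill(A) -> (A=3 B=0 C=11)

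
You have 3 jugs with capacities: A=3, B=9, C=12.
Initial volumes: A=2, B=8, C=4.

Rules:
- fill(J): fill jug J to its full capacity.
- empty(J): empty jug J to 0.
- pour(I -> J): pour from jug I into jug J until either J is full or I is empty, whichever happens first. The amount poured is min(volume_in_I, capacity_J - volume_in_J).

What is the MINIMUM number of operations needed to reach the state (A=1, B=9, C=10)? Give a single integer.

Answer: 6

Derivation:
BFS from (A=2, B=8, C=4). One shortest path:
  1. pour(A -> B) -> (A=1 B=9 C=4)
  2. pour(B -> C) -> (A=1 B=1 C=12)
  3. pour(C -> A) -> (A=3 B=1 C=10)
  4. empty(A) -> (A=0 B=1 C=10)
  5. pour(B -> A) -> (A=1 B=0 C=10)
  6. fill(B) -> (A=1 B=9 C=10)
Reached target in 6 moves.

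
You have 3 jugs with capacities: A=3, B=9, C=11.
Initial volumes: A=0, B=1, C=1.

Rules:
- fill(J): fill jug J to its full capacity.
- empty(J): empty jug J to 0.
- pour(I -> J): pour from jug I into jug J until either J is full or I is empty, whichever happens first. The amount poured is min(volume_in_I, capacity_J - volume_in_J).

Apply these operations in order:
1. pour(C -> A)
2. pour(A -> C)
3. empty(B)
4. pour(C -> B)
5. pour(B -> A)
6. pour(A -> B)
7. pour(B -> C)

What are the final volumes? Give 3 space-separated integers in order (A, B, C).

Step 1: pour(C -> A) -> (A=1 B=1 C=0)
Step 2: pour(A -> C) -> (A=0 B=1 C=1)
Step 3: empty(B) -> (A=0 B=0 C=1)
Step 4: pour(C -> B) -> (A=0 B=1 C=0)
Step 5: pour(B -> A) -> (A=1 B=0 C=0)
Step 6: pour(A -> B) -> (A=0 B=1 C=0)
Step 7: pour(B -> C) -> (A=0 B=0 C=1)

Answer: 0 0 1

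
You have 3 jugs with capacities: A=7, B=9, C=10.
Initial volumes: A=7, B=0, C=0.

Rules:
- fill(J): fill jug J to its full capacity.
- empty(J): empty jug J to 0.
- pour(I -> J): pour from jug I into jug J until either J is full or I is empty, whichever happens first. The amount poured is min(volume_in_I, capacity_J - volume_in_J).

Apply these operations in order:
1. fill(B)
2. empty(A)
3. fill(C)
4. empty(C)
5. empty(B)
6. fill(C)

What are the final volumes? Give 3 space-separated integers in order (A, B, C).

Answer: 0 0 10

Derivation:
Step 1: fill(B) -> (A=7 B=9 C=0)
Step 2: empty(A) -> (A=0 B=9 C=0)
Step 3: fill(C) -> (A=0 B=9 C=10)
Step 4: empty(C) -> (A=0 B=9 C=0)
Step 5: empty(B) -> (A=0 B=0 C=0)
Step 6: fill(C) -> (A=0 B=0 C=10)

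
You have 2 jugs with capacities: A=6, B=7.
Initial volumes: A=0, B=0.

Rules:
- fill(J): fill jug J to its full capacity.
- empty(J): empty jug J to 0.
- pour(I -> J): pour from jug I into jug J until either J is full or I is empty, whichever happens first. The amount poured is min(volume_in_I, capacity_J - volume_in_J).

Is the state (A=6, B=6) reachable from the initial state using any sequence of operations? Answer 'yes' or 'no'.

BFS from (A=0, B=0):
  1. fill(A) -> (A=6 B=0)
  2. pour(A -> B) -> (A=0 B=6)
  3. fill(A) -> (A=6 B=6)
Target reached → yes.

Answer: yes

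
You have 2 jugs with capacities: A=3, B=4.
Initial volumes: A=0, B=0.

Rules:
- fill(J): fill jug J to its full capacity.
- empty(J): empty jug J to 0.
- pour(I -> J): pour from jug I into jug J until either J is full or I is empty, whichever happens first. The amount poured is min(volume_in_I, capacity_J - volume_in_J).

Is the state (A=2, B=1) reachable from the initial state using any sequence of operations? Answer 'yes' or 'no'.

BFS explored all 14 reachable states.
Reachable set includes: (0,0), (0,1), (0,2), (0,3), (0,4), (1,0), (1,4), (2,0), (2,4), (3,0), (3,1), (3,2) ...
Target (A=2, B=1) not in reachable set → no.

Answer: no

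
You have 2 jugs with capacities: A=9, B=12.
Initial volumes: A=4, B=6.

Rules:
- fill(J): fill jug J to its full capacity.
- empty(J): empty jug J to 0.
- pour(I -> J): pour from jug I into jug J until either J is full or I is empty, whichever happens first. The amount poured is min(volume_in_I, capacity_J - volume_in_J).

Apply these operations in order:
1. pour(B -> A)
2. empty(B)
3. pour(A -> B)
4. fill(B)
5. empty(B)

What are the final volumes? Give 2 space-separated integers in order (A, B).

Step 1: pour(B -> A) -> (A=9 B=1)
Step 2: empty(B) -> (A=9 B=0)
Step 3: pour(A -> B) -> (A=0 B=9)
Step 4: fill(B) -> (A=0 B=12)
Step 5: empty(B) -> (A=0 B=0)

Answer: 0 0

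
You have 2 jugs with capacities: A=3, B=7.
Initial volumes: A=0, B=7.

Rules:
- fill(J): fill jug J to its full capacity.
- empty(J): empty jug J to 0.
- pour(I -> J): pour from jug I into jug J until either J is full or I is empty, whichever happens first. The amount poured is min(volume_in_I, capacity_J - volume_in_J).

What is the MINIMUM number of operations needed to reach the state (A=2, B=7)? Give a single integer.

Answer: 7

Derivation:
BFS from (A=0, B=7). One shortest path:
  1. fill(A) -> (A=3 B=7)
  2. empty(B) -> (A=3 B=0)
  3. pour(A -> B) -> (A=0 B=3)
  4. fill(A) -> (A=3 B=3)
  5. pour(A -> B) -> (A=0 B=6)
  6. fill(A) -> (A=3 B=6)
  7. pour(A -> B) -> (A=2 B=7)
Reached target in 7 moves.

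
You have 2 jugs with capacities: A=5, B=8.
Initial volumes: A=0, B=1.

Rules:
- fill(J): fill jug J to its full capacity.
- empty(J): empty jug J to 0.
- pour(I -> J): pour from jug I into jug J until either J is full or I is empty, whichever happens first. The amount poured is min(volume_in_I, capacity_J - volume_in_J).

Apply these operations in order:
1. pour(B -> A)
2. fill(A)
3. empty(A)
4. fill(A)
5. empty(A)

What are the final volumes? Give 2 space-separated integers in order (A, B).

Answer: 0 0

Derivation:
Step 1: pour(B -> A) -> (A=1 B=0)
Step 2: fill(A) -> (A=5 B=0)
Step 3: empty(A) -> (A=0 B=0)
Step 4: fill(A) -> (A=5 B=0)
Step 5: empty(A) -> (A=0 B=0)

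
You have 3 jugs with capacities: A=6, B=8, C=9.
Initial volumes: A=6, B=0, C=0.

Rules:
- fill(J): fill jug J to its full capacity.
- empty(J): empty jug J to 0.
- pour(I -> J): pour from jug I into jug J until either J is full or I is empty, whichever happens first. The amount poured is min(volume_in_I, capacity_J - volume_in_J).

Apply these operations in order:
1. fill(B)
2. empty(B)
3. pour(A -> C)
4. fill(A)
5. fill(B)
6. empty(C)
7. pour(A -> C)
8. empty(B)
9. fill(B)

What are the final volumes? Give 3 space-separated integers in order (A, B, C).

Answer: 0 8 6

Derivation:
Step 1: fill(B) -> (A=6 B=8 C=0)
Step 2: empty(B) -> (A=6 B=0 C=0)
Step 3: pour(A -> C) -> (A=0 B=0 C=6)
Step 4: fill(A) -> (A=6 B=0 C=6)
Step 5: fill(B) -> (A=6 B=8 C=6)
Step 6: empty(C) -> (A=6 B=8 C=0)
Step 7: pour(A -> C) -> (A=0 B=8 C=6)
Step 8: empty(B) -> (A=0 B=0 C=6)
Step 9: fill(B) -> (A=0 B=8 C=6)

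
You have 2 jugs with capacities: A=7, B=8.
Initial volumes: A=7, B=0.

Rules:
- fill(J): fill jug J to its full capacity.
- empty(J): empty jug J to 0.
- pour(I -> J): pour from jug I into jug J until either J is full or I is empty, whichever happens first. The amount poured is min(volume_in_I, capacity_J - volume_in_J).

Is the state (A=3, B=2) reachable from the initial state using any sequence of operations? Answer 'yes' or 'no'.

Answer: no

Derivation:
BFS explored all 30 reachable states.
Reachable set includes: (0,0), (0,1), (0,2), (0,3), (0,4), (0,5), (0,6), (0,7), (0,8), (1,0), (1,8), (2,0) ...
Target (A=3, B=2) not in reachable set → no.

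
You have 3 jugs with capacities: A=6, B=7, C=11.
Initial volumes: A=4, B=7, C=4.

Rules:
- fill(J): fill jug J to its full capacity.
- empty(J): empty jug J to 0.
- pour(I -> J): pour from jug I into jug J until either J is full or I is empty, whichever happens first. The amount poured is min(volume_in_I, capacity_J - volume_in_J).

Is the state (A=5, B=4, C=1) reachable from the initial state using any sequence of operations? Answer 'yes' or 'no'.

Answer: no

Derivation:
BFS explored all 372 reachable states.
Reachable set includes: (0,0,0), (0,0,1), (0,0,2), (0,0,3), (0,0,4), (0,0,5), (0,0,6), (0,0,7), (0,0,8), (0,0,9), (0,0,10), (0,0,11) ...
Target (A=5, B=4, C=1) not in reachable set → no.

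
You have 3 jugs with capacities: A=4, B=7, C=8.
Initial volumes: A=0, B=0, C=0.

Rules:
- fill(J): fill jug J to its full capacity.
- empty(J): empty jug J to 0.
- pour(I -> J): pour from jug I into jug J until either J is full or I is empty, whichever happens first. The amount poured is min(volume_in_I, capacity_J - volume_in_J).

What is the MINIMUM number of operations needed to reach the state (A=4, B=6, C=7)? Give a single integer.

Answer: 8

Derivation:
BFS from (A=0, B=0, C=0). One shortest path:
  1. fill(B) -> (A=0 B=7 C=0)
  2. pour(B -> A) -> (A=4 B=3 C=0)
  3. empty(A) -> (A=0 B=3 C=0)
  4. pour(B -> A) -> (A=3 B=0 C=0)
  5. fill(B) -> (A=3 B=7 C=0)
  6. pour(B -> C) -> (A=3 B=0 C=7)
  7. fill(B) -> (A=3 B=7 C=7)
  8. pour(B -> A) -> (A=4 B=6 C=7)
Reached target in 8 moves.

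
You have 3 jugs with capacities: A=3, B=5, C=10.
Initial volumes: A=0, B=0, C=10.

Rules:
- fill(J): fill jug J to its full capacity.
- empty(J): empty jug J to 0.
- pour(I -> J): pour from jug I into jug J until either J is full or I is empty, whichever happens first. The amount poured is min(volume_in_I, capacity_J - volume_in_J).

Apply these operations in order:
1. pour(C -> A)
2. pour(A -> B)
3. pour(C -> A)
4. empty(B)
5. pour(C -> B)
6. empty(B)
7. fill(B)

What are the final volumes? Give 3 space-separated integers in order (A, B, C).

Answer: 3 5 0

Derivation:
Step 1: pour(C -> A) -> (A=3 B=0 C=7)
Step 2: pour(A -> B) -> (A=0 B=3 C=7)
Step 3: pour(C -> A) -> (A=3 B=3 C=4)
Step 4: empty(B) -> (A=3 B=0 C=4)
Step 5: pour(C -> B) -> (A=3 B=4 C=0)
Step 6: empty(B) -> (A=3 B=0 C=0)
Step 7: fill(B) -> (A=3 B=5 C=0)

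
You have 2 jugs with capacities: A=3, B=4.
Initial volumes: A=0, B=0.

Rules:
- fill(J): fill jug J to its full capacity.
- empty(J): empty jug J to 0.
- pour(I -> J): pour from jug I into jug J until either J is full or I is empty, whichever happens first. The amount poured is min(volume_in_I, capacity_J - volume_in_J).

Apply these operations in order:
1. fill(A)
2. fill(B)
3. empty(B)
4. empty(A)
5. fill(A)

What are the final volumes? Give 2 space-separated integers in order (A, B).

Answer: 3 0

Derivation:
Step 1: fill(A) -> (A=3 B=0)
Step 2: fill(B) -> (A=3 B=4)
Step 3: empty(B) -> (A=3 B=0)
Step 4: empty(A) -> (A=0 B=0)
Step 5: fill(A) -> (A=3 B=0)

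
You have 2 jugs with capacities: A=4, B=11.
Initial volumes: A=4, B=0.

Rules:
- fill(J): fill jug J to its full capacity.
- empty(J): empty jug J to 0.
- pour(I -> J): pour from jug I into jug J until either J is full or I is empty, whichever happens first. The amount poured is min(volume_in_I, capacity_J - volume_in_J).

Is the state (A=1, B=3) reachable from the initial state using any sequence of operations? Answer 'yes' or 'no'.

Answer: no

Derivation:
BFS explored all 30 reachable states.
Reachable set includes: (0,0), (0,1), (0,2), (0,3), (0,4), (0,5), (0,6), (0,7), (0,8), (0,9), (0,10), (0,11) ...
Target (A=1, B=3) not in reachable set → no.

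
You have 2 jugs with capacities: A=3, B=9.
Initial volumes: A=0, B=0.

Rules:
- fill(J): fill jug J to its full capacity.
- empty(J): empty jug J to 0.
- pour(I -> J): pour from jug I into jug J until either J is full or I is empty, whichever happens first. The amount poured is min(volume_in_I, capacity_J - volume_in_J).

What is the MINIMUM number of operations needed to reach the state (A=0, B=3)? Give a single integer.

BFS from (A=0, B=0). One shortest path:
  1. fill(A) -> (A=3 B=0)
  2. pour(A -> B) -> (A=0 B=3)
Reached target in 2 moves.

Answer: 2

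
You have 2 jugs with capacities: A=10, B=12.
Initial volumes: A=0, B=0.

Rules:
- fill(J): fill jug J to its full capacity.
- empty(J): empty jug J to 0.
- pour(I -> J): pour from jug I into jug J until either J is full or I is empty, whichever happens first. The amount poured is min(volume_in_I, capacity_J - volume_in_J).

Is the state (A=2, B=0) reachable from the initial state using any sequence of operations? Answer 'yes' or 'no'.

BFS from (A=0, B=0):
  1. fill(B) -> (A=0 B=12)
  2. pour(B -> A) -> (A=10 B=2)
  3. empty(A) -> (A=0 B=2)
  4. pour(B -> A) -> (A=2 B=0)
Target reached → yes.

Answer: yes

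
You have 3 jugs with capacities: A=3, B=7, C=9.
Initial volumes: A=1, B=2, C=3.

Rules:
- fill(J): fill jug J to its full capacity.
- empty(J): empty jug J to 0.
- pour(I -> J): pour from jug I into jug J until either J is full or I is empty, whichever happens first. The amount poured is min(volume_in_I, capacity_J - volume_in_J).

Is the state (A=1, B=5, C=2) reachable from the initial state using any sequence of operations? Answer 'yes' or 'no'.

BFS explored all 225 reachable states.
Reachable set includes: (0,0,0), (0,0,1), (0,0,2), (0,0,3), (0,0,4), (0,0,5), (0,0,6), (0,0,7), (0,0,8), (0,0,9), (0,1,0), (0,1,1) ...
Target (A=1, B=5, C=2) not in reachable set → no.

Answer: no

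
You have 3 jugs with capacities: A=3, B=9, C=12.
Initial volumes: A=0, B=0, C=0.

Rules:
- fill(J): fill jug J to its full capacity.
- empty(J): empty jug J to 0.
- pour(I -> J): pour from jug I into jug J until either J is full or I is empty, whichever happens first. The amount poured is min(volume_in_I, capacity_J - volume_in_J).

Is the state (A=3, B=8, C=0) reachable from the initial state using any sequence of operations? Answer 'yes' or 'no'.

BFS explored all 40 reachable states.
Reachable set includes: (0,0,0), (0,0,3), (0,0,6), (0,0,9), (0,0,12), (0,3,0), (0,3,3), (0,3,6), (0,3,9), (0,3,12), (0,6,0), (0,6,3) ...
Target (A=3, B=8, C=0) not in reachable set → no.

Answer: no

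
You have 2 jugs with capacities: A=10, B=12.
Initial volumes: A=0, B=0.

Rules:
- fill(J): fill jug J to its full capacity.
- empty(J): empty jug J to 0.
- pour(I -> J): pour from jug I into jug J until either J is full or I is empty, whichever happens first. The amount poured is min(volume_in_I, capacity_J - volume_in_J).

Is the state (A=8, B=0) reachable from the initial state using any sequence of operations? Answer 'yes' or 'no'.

BFS from (A=0, B=0):
  1. fill(A) -> (A=10 B=0)
  2. pour(A -> B) -> (A=0 B=10)
  3. fill(A) -> (A=10 B=10)
  4. pour(A -> B) -> (A=8 B=12)
  5. empty(B) -> (A=8 B=0)
Target reached → yes.

Answer: yes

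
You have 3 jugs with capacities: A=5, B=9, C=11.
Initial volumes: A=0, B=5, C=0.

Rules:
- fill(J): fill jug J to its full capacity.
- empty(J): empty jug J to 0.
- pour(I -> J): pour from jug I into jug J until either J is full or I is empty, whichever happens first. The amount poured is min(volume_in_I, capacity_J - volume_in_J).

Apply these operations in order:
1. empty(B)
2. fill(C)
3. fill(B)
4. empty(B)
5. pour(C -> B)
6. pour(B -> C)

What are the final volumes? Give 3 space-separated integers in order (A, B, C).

Step 1: empty(B) -> (A=0 B=0 C=0)
Step 2: fill(C) -> (A=0 B=0 C=11)
Step 3: fill(B) -> (A=0 B=9 C=11)
Step 4: empty(B) -> (A=0 B=0 C=11)
Step 5: pour(C -> B) -> (A=0 B=9 C=2)
Step 6: pour(B -> C) -> (A=0 B=0 C=11)

Answer: 0 0 11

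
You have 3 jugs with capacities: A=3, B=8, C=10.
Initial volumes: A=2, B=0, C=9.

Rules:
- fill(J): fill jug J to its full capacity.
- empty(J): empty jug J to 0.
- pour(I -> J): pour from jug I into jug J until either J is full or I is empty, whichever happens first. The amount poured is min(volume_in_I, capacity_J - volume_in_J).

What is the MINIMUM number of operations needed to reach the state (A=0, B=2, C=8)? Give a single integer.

Answer: 4

Derivation:
BFS from (A=2, B=0, C=9). One shortest path:
  1. fill(B) -> (A=2 B=8 C=9)
  2. empty(C) -> (A=2 B=8 C=0)
  3. pour(B -> C) -> (A=2 B=0 C=8)
  4. pour(A -> B) -> (A=0 B=2 C=8)
Reached target in 4 moves.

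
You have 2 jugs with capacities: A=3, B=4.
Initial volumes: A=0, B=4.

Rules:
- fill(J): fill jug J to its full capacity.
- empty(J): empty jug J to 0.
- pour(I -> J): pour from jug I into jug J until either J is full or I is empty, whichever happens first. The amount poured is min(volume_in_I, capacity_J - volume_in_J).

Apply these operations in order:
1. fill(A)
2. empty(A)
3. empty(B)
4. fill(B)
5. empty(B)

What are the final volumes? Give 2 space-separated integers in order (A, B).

Answer: 0 0

Derivation:
Step 1: fill(A) -> (A=3 B=4)
Step 2: empty(A) -> (A=0 B=4)
Step 3: empty(B) -> (A=0 B=0)
Step 4: fill(B) -> (A=0 B=4)
Step 5: empty(B) -> (A=0 B=0)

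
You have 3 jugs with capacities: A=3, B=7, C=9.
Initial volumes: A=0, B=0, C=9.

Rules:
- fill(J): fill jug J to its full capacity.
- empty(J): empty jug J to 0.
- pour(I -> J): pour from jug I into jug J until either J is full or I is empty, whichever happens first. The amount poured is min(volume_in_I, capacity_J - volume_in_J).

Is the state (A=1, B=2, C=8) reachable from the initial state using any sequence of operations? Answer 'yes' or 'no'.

Answer: no

Derivation:
BFS explored all 224 reachable states.
Reachable set includes: (0,0,0), (0,0,1), (0,0,2), (0,0,3), (0,0,4), (0,0,5), (0,0,6), (0,0,7), (0,0,8), (0,0,9), (0,1,0), (0,1,1) ...
Target (A=1, B=2, C=8) not in reachable set → no.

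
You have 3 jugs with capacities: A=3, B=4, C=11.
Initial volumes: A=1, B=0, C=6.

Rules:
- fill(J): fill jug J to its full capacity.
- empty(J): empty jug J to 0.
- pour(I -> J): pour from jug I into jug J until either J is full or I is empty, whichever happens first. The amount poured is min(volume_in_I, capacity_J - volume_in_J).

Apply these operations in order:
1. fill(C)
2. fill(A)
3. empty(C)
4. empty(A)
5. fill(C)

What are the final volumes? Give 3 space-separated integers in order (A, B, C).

Step 1: fill(C) -> (A=1 B=0 C=11)
Step 2: fill(A) -> (A=3 B=0 C=11)
Step 3: empty(C) -> (A=3 B=0 C=0)
Step 4: empty(A) -> (A=0 B=0 C=0)
Step 5: fill(C) -> (A=0 B=0 C=11)

Answer: 0 0 11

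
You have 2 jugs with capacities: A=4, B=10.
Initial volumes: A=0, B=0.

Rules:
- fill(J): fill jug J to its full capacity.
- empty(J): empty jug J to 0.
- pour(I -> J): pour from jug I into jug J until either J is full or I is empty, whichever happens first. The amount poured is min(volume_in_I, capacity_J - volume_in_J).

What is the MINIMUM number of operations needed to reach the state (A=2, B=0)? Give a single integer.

BFS from (A=0, B=0). One shortest path:
  1. fill(B) -> (A=0 B=10)
  2. pour(B -> A) -> (A=4 B=6)
  3. empty(A) -> (A=0 B=6)
  4. pour(B -> A) -> (A=4 B=2)
  5. empty(A) -> (A=0 B=2)
  6. pour(B -> A) -> (A=2 B=0)
Reached target in 6 moves.

Answer: 6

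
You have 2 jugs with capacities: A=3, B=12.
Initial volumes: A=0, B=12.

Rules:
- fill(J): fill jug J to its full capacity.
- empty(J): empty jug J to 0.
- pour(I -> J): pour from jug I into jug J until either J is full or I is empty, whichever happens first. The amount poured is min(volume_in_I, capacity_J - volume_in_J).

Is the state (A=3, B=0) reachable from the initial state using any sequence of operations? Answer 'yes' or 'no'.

Answer: yes

Derivation:
BFS from (A=0, B=12):
  1. fill(A) -> (A=3 B=12)
  2. empty(B) -> (A=3 B=0)
Target reached → yes.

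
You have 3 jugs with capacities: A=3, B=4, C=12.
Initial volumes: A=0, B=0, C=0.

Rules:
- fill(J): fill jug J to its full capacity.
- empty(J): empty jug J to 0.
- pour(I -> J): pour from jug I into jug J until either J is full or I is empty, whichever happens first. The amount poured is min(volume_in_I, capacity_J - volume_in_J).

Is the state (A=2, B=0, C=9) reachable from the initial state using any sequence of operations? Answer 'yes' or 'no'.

BFS from (A=0, B=0, C=0):
  1. fill(A) -> (A=3 B=0 C=0)
  2. fill(C) -> (A=3 B=0 C=12)
  3. pour(A -> B) -> (A=0 B=3 C=12)
  4. pour(C -> A) -> (A=3 B=3 C=9)
  5. pour(A -> B) -> (A=2 B=4 C=9)
  6. empty(B) -> (A=2 B=0 C=9)
Target reached → yes.

Answer: yes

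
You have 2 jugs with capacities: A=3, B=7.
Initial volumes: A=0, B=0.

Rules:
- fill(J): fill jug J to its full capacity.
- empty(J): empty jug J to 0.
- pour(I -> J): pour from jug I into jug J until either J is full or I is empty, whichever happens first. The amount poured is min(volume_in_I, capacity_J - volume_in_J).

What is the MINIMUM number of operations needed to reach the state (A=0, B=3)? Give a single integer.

Answer: 2

Derivation:
BFS from (A=0, B=0). One shortest path:
  1. fill(A) -> (A=3 B=0)
  2. pour(A -> B) -> (A=0 B=3)
Reached target in 2 moves.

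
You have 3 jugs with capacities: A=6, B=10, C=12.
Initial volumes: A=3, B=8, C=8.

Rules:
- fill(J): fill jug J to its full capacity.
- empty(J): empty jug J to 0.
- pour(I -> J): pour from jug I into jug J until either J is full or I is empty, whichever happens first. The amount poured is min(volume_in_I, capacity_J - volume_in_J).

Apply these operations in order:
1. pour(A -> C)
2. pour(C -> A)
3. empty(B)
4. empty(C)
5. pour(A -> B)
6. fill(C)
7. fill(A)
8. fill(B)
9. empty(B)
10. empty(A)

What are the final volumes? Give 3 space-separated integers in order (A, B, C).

Step 1: pour(A -> C) -> (A=0 B=8 C=11)
Step 2: pour(C -> A) -> (A=6 B=8 C=5)
Step 3: empty(B) -> (A=6 B=0 C=5)
Step 4: empty(C) -> (A=6 B=0 C=0)
Step 5: pour(A -> B) -> (A=0 B=6 C=0)
Step 6: fill(C) -> (A=0 B=6 C=12)
Step 7: fill(A) -> (A=6 B=6 C=12)
Step 8: fill(B) -> (A=6 B=10 C=12)
Step 9: empty(B) -> (A=6 B=0 C=12)
Step 10: empty(A) -> (A=0 B=0 C=12)

Answer: 0 0 12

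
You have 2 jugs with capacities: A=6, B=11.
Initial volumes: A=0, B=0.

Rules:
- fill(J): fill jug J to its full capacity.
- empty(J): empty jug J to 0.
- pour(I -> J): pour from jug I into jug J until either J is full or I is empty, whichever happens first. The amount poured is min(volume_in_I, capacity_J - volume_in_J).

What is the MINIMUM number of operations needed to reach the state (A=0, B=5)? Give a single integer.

BFS from (A=0, B=0). One shortest path:
  1. fill(B) -> (A=0 B=11)
  2. pour(B -> A) -> (A=6 B=5)
  3. empty(A) -> (A=0 B=5)
Reached target in 3 moves.

Answer: 3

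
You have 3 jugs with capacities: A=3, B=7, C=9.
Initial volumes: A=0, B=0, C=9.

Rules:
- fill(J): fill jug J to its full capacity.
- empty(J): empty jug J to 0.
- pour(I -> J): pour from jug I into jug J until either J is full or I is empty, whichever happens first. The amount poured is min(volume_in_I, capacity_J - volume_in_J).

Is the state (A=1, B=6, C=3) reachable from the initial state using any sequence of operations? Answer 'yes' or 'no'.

BFS explored all 224 reachable states.
Reachable set includes: (0,0,0), (0,0,1), (0,0,2), (0,0,3), (0,0,4), (0,0,5), (0,0,6), (0,0,7), (0,0,8), (0,0,9), (0,1,0), (0,1,1) ...
Target (A=1, B=6, C=3) not in reachable set → no.

Answer: no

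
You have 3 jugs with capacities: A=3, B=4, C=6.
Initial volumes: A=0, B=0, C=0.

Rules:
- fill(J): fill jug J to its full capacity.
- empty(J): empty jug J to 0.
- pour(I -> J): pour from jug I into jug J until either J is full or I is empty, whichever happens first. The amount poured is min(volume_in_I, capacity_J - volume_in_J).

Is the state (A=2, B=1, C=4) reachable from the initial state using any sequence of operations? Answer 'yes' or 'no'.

BFS explored all 110 reachable states.
Reachable set includes: (0,0,0), (0,0,1), (0,0,2), (0,0,3), (0,0,4), (0,0,5), (0,0,6), (0,1,0), (0,1,1), (0,1,2), (0,1,3), (0,1,4) ...
Target (A=2, B=1, C=4) not in reachable set → no.

Answer: no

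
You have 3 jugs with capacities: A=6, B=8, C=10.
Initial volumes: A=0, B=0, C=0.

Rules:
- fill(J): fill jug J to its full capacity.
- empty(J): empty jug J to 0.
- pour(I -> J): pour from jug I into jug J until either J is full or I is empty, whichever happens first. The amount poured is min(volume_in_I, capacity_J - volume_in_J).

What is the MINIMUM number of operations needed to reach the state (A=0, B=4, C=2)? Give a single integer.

Answer: 7

Derivation:
BFS from (A=0, B=0, C=0). One shortest path:
  1. fill(A) -> (A=6 B=0 C=0)
  2. fill(B) -> (A=6 B=8 C=0)
  3. pour(B -> C) -> (A=6 B=0 C=8)
  4. pour(A -> C) -> (A=4 B=0 C=10)
  5. pour(C -> B) -> (A=4 B=8 C=2)
  6. empty(B) -> (A=4 B=0 C=2)
  7. pour(A -> B) -> (A=0 B=4 C=2)
Reached target in 7 moves.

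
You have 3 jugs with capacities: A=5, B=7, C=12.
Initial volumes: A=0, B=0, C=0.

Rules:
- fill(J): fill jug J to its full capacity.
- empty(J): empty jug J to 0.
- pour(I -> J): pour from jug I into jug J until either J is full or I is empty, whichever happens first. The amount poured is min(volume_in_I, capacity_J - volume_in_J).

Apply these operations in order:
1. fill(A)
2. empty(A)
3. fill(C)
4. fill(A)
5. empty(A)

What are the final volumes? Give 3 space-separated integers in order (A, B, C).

Step 1: fill(A) -> (A=5 B=0 C=0)
Step 2: empty(A) -> (A=0 B=0 C=0)
Step 3: fill(C) -> (A=0 B=0 C=12)
Step 4: fill(A) -> (A=5 B=0 C=12)
Step 5: empty(A) -> (A=0 B=0 C=12)

Answer: 0 0 12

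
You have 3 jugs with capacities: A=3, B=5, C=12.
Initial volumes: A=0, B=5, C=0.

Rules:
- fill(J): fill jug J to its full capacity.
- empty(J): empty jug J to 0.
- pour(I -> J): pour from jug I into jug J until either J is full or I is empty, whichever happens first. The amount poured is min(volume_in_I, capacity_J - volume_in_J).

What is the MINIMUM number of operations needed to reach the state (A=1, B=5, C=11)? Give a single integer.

Answer: 7

Derivation:
BFS from (A=0, B=5, C=0). One shortest path:
  1. pour(B -> A) -> (A=3 B=2 C=0)
  2. pour(A -> C) -> (A=0 B=2 C=3)
  3. pour(B -> A) -> (A=2 B=0 C=3)
  4. pour(C -> B) -> (A=2 B=3 C=0)
  5. fill(C) -> (A=2 B=3 C=12)
  6. pour(C -> A) -> (A=3 B=3 C=11)
  7. pour(A -> B) -> (A=1 B=5 C=11)
Reached target in 7 moves.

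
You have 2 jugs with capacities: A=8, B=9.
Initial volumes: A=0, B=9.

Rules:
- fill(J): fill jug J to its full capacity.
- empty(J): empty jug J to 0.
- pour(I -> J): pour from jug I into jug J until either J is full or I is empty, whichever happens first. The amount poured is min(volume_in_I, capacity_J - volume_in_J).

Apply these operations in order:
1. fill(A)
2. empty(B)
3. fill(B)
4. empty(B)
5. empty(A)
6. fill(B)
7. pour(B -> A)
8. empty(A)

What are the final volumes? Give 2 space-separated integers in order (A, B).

Step 1: fill(A) -> (A=8 B=9)
Step 2: empty(B) -> (A=8 B=0)
Step 3: fill(B) -> (A=8 B=9)
Step 4: empty(B) -> (A=8 B=0)
Step 5: empty(A) -> (A=0 B=0)
Step 6: fill(B) -> (A=0 B=9)
Step 7: pour(B -> A) -> (A=8 B=1)
Step 8: empty(A) -> (A=0 B=1)

Answer: 0 1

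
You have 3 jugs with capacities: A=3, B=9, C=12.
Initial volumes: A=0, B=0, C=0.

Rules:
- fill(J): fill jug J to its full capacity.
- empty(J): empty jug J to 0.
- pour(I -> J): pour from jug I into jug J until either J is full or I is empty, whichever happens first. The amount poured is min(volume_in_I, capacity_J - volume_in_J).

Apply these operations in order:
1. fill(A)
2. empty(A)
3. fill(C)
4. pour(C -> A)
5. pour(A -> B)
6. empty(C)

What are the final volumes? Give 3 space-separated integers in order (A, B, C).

Answer: 0 3 0

Derivation:
Step 1: fill(A) -> (A=3 B=0 C=0)
Step 2: empty(A) -> (A=0 B=0 C=0)
Step 3: fill(C) -> (A=0 B=0 C=12)
Step 4: pour(C -> A) -> (A=3 B=0 C=9)
Step 5: pour(A -> B) -> (A=0 B=3 C=9)
Step 6: empty(C) -> (A=0 B=3 C=0)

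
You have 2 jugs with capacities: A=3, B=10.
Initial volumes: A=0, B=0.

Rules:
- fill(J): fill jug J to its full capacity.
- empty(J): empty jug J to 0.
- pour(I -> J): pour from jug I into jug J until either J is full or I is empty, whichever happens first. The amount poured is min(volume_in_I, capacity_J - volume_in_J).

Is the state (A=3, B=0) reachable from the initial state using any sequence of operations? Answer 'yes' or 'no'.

Answer: yes

Derivation:
BFS from (A=0, B=0):
  1. fill(A) -> (A=3 B=0)
Target reached → yes.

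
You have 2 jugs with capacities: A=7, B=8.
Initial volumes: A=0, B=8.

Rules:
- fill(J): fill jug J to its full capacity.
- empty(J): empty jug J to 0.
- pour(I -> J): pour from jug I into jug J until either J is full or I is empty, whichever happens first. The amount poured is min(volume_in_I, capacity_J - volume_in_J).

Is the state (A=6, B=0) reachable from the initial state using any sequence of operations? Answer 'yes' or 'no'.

Answer: yes

Derivation:
BFS from (A=0, B=8):
  1. fill(A) -> (A=7 B=8)
  2. empty(B) -> (A=7 B=0)
  3. pour(A -> B) -> (A=0 B=7)
  4. fill(A) -> (A=7 B=7)
  5. pour(A -> B) -> (A=6 B=8)
  6. empty(B) -> (A=6 B=0)
Target reached → yes.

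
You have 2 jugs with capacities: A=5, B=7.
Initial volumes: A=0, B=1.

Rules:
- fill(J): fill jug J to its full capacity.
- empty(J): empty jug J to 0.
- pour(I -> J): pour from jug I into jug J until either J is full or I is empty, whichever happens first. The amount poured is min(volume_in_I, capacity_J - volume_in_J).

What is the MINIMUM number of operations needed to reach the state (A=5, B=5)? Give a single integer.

Answer: 4

Derivation:
BFS from (A=0, B=1). One shortest path:
  1. fill(A) -> (A=5 B=1)
  2. empty(B) -> (A=5 B=0)
  3. pour(A -> B) -> (A=0 B=5)
  4. fill(A) -> (A=5 B=5)
Reached target in 4 moves.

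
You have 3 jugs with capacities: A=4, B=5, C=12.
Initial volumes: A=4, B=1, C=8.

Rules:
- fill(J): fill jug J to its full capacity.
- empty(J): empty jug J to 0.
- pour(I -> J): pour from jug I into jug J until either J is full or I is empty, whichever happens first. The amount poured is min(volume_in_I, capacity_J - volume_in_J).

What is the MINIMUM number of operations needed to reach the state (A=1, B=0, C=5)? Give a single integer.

Answer: 5

Derivation:
BFS from (A=4, B=1, C=8). One shortest path:
  1. empty(A) -> (A=0 B=1 C=8)
  2. empty(C) -> (A=0 B=1 C=0)
  3. pour(B -> A) -> (A=1 B=0 C=0)
  4. fill(B) -> (A=1 B=5 C=0)
  5. pour(B -> C) -> (A=1 B=0 C=5)
Reached target in 5 moves.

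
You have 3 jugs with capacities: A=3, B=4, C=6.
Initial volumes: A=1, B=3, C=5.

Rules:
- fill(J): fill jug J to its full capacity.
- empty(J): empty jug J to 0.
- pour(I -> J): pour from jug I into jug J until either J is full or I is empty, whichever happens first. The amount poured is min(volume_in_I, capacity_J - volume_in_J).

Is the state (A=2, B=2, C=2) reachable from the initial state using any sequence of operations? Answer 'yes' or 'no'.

BFS explored all 111 reachable states.
Reachable set includes: (0,0,0), (0,0,1), (0,0,2), (0,0,3), (0,0,4), (0,0,5), (0,0,6), (0,1,0), (0,1,1), (0,1,2), (0,1,3), (0,1,4) ...
Target (A=2, B=2, C=2) not in reachable set → no.

Answer: no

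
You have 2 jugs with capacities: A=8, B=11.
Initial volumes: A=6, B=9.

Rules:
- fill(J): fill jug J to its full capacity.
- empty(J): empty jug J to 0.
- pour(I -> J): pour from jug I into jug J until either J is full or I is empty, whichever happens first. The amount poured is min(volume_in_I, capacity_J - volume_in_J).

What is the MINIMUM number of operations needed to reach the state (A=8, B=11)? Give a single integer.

BFS from (A=6, B=9). One shortest path:
  1. fill(A) -> (A=8 B=9)
  2. fill(B) -> (A=8 B=11)
Reached target in 2 moves.

Answer: 2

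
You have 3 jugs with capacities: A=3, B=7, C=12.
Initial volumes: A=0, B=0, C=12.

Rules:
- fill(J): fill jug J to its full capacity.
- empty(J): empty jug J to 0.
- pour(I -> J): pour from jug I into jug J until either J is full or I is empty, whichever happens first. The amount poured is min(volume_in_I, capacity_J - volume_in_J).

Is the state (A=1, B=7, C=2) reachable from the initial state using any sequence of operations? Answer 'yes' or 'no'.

BFS from (A=0, B=0, C=12):
  1. pour(C -> B) -> (A=0 B=7 C=5)
  2. empty(B) -> (A=0 B=0 C=5)
  3. pour(C -> B) -> (A=0 B=5 C=0)
  4. fill(C) -> (A=0 B=5 C=12)
  5. pour(C -> A) -> (A=3 B=5 C=9)
  6. pour(A -> B) -> (A=1 B=7 C=9)
  7. empty(B) -> (A=1 B=0 C=9)
  8. pour(C -> B) -> (A=1 B=7 C=2)
Target reached → yes.

Answer: yes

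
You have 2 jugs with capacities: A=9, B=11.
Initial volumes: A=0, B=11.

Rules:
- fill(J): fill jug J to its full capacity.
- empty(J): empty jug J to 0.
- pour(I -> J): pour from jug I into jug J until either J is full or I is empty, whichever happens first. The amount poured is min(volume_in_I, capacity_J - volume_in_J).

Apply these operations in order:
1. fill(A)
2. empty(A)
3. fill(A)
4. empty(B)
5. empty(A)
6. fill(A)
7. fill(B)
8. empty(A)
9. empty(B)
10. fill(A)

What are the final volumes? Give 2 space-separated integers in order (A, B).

Answer: 9 0

Derivation:
Step 1: fill(A) -> (A=9 B=11)
Step 2: empty(A) -> (A=0 B=11)
Step 3: fill(A) -> (A=9 B=11)
Step 4: empty(B) -> (A=9 B=0)
Step 5: empty(A) -> (A=0 B=0)
Step 6: fill(A) -> (A=9 B=0)
Step 7: fill(B) -> (A=9 B=11)
Step 8: empty(A) -> (A=0 B=11)
Step 9: empty(B) -> (A=0 B=0)
Step 10: fill(A) -> (A=9 B=0)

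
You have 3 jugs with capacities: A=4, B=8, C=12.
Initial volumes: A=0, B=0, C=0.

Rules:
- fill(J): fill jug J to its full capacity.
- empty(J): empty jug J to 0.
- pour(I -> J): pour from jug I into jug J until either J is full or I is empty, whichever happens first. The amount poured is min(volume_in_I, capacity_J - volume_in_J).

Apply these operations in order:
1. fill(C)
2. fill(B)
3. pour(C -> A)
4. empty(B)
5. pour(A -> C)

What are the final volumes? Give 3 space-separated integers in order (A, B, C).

Step 1: fill(C) -> (A=0 B=0 C=12)
Step 2: fill(B) -> (A=0 B=8 C=12)
Step 3: pour(C -> A) -> (A=4 B=8 C=8)
Step 4: empty(B) -> (A=4 B=0 C=8)
Step 5: pour(A -> C) -> (A=0 B=0 C=12)

Answer: 0 0 12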